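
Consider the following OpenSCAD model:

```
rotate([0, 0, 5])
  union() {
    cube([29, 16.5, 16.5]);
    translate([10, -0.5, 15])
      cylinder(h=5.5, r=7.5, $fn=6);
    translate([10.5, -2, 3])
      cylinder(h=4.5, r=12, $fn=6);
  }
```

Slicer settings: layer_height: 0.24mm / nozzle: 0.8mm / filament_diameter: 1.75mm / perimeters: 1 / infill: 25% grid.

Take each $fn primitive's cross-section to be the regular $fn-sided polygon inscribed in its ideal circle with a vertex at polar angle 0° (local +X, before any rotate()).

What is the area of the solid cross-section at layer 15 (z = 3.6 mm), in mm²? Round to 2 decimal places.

At z = 3.6 mm: the cube (footprint 29×16.5) is included at this height (area 478.50 mm²); the cylinder at (10, -0.5) is not intersected at this z (z outside [15, 20.5]); the cylinder at (10.5, -2): section is a regular 6-gon, circumradius r=12 (area = (6/2)·12.000²·sin(360°/6) = 374.12 mm²); Taking the union: the regions partially overlap — summed areas 852.62 mm² minus the doubly-counted overlap 141.27 mm² gives 711.36 mm² — area = 711.36 mm²; (rotated 5° about Z; rotation is an isometry so areas/perimeters/island counts are preserved). Overall, the cross-section is a single solid region. Net area = 711.36 mm².

711.36 mm²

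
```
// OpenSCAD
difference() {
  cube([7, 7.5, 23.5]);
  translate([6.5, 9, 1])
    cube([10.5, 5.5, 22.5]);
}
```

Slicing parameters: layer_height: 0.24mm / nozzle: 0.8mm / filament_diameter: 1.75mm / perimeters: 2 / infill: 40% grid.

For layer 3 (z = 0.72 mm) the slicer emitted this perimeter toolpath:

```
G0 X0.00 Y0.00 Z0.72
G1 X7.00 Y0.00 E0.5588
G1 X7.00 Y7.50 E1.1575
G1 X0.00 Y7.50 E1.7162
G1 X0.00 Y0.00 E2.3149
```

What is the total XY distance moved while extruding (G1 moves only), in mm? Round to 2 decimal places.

Sum the Euclidean lengths of each G1 segment: total = 29.00 mm.

29.00 mm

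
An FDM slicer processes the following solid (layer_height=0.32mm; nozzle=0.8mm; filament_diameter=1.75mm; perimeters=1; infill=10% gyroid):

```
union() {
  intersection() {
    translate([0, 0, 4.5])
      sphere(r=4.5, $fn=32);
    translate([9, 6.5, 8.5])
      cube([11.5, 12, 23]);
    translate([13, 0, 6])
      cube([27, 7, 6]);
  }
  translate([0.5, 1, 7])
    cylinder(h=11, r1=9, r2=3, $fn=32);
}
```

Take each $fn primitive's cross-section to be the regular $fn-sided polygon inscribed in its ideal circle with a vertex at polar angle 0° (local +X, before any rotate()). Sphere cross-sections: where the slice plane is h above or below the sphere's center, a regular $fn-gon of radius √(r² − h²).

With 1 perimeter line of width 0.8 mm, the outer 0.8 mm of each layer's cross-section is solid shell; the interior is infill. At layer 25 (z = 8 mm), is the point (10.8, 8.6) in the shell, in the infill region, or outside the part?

At z = 8 mm: the sphere: section is a regular 32-gon, circumradius = √(r²−h²) = √(4.5²−3.5²) = 2.828; the cube at (9, 6.5) is absent (z outside [8.5, 31.5]); the cube at (13, 0) is present — its section is the full 27×7 rectangle; After intersecting: at least one operand is absent at this height, so nothing remains; the cone at (0.5, 1) (r1=9→r2=3) has section circumradius 8.455 here — a regular 32-gon; Taking the union: only the cone at (0.5, 1) is present, so the union is just that shape — 1 connected region. Overall, the cross-section is a single solid region. The nearest boundary edge runs (7.53, 5.70)→(6.48, 6.98); distance from the point to it = 4.37 mm. The point is not inside any of the regions above, so it lies outside the cross-section (4.37 mm from the nearest boundary).

outside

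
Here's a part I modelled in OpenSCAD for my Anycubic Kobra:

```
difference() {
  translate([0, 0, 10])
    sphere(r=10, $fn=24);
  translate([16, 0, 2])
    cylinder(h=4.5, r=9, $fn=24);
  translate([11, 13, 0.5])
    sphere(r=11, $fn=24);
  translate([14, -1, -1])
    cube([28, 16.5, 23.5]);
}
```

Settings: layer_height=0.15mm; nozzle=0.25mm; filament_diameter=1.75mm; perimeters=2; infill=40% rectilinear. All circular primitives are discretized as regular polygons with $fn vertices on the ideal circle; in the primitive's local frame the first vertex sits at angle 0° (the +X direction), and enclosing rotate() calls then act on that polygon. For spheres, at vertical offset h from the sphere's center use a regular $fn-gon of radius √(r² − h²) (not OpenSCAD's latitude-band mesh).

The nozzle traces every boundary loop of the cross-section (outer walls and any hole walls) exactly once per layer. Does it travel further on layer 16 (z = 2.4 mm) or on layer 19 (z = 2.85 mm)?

layer 19 (z = 2.85 mm)

Layer 16 (z = 2.4): the r=10 sphere slices to a regular 24-gon of circumradius 6.499 (√(r²−h²) with h=7.6 from center) (perimeter = 2·24·6.499·sin(180°/24) = 40.72 mm); the cylinder at (16, 0): section is a regular 24-gon, circumradius r=9 (perimeter = 2·24·9.000·sin(180°/24) = 56.39 mm); the r=11 sphere at (11, 13) slices to a regular 24-gon of circumradius 10.835 (√(r²−h²) with h=1.9 from center) (perimeter = 2·24·10.835·sin(180°/24) = 67.88 mm); the 28×16.5 cube at (14, -1) contributes its full rectangle (perimeter 89.00 mm); Taking the first minus the rest: starting from the r=10 sphere, the r=9 cylinder at (16, 0) misses the remaining region (no effect); the r=11 sphere at (11, 13) partially overlaps it — only the 0.36 mm² overlap (of its 364.59 mm²) is removed, clipping the outline; the 28×16.5 cube at (14, -1) misses the remaining region (no effect) — boundary = 40.70 mm. So its perimeter = 40.70 mm. Layer 19 (z = 2.85): the r=10 sphere contributes a regular 24-gon of circumradius √(10²−7.15²) = 6.991 (perimeter = 2·24·6.991·sin(180°/24) = 43.80 mm); the r=9 cylinder at (16, 0) gives a regular 24-gon of circumradius 9 (constant along its height) (perimeter = 2·24·9.000·sin(180°/24) = 56.39 mm); the r=11 sphere at (11, 13) slices to a regular 24-gon of circumradius 10.746 (√(r²−h²) with h=2.35 from center) (perimeter = 2·24·10.746·sin(180°/24) = 67.33 mm); the cube at (14, -1) is present — its section is the full 28×16.5 rectangle (perimeter 89.00 mm); Taking the first minus the rest: starting from the r=10 sphere, the r=9 cylinder at (16, 0) misses the remaining region (no effect); the r=11 sphere at (11, 13) partially overlaps it — only the 1.83 mm² overlap (of its 358.65 mm²) is removed, clipping the outline; the 28×16.5 cube at (14, -1) misses the remaining region (no effect) — boundary = 43.77 mm. So its perimeter = 43.77 mm. Layer 19 is larger (43.77 vs 40.70 mm).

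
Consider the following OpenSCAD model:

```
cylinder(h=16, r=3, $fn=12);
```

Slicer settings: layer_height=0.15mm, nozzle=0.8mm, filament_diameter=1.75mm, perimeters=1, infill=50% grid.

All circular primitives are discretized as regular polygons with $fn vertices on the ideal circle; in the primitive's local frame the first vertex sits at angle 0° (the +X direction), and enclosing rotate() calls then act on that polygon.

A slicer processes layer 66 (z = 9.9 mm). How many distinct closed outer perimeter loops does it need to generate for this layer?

At z = 9.9 mm: the r=3 cylinder gives a regular 12-gon of circumradius 3 (constant along its height). The result has 1 disconnected region.

1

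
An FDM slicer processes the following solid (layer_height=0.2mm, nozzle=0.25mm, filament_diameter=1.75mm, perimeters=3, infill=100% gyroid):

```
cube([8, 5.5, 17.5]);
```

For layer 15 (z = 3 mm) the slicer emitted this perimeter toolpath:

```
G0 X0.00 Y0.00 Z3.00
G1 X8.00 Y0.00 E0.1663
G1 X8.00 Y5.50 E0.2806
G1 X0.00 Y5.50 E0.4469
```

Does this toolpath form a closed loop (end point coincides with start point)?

no

Start point (G0): (0.00, 0.00). End point (last G1): the path does not return to the start — open.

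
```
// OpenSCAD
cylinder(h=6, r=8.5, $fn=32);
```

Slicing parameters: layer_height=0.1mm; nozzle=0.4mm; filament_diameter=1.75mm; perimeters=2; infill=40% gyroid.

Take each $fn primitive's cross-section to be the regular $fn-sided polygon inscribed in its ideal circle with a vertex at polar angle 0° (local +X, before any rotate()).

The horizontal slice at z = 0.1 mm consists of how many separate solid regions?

At z = 0.1 mm: the r=8.5 cylinder contributes a regular 32-gon of circumradius 8.5. The result has 1 disconnected region.

1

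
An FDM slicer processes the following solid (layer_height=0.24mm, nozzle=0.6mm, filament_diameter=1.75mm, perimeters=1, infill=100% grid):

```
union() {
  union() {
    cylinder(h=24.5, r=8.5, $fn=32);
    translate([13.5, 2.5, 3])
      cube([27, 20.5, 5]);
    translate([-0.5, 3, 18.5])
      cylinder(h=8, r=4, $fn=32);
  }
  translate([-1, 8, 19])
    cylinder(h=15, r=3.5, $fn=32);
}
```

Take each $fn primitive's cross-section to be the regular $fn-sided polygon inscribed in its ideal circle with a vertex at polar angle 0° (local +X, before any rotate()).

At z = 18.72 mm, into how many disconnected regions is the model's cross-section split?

1

At z = 18.72 mm: the r=8.5 cylinder gives a regular 32-gon of circumradius 8.5 (constant along its height); the cube at (13.5, 2.5) is not intersected at this z (z outside [3, 8]); the cylinder at (-0.5, 3): section is a regular 32-gon, circumradius r=4; Combining (union): the r=4 cylinder at (-0.5, 3) lies entirely inside the r=8.5 cylinder, so the union is just the r=8.5 cylinder — 1 connected region; the cylinder at (-1, 8) is absent (z outside [19, 34]); Taking the union: only that combined region is present, so the union is just that shape — 1 connected region. The result has 1 disconnected region.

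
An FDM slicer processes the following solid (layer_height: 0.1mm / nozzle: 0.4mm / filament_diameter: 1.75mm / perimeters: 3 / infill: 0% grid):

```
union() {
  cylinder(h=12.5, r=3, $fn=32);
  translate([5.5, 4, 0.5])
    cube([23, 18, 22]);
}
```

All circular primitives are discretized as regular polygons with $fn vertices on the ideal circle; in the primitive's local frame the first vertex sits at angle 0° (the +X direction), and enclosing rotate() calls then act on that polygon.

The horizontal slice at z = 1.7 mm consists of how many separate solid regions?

At z = 1.7 mm: the r=3 cylinder contributes a regular 32-gon of circumradius 3; the 23×18 cube at (5.5, 4) contributes its full rectangle; Taking the union: the 2 present regions are separate (no shared area or edge), so areas and boundary lengths simply add and each stays a separate island — 2 connected regions. The result has 2 disconnected regions.

2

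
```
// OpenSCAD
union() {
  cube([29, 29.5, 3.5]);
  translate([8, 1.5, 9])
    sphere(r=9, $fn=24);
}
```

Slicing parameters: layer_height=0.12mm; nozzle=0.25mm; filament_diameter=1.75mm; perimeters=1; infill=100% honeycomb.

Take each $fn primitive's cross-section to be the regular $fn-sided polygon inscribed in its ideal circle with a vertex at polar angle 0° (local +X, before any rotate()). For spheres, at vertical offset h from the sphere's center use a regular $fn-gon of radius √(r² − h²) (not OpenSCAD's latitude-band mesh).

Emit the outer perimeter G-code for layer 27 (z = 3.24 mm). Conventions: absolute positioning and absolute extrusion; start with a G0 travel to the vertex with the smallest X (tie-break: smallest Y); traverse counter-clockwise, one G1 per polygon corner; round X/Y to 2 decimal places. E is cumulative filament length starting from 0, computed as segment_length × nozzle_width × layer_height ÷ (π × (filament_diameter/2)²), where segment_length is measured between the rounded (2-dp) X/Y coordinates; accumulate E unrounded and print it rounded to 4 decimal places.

G0 X0.00 Y0.00 Z3.24
G1 X1.28 Y0.00 E0.0160
G1 X1.32 Y-0.29 E0.0196
G1 X2.01 Y-1.96 E0.0422
G1 X3.11 Y-3.39 E0.0647
G1 X4.54 Y-4.49 E0.0872
G1 X6.21 Y-5.18 E0.1097
G1 X8.00 Y-5.42 E0.1322
G1 X9.79 Y-5.18 E0.1547
G1 X11.46 Y-4.49 E0.1773
G1 X12.89 Y-3.39 E0.1998
G1 X13.99 Y-1.96 E0.2223
G1 X14.68 Y-0.29 E0.2448
G1 X14.72 Y0.00 E0.2485
G1 X29.00 Y0.00 E0.4266
G1 X29.00 Y29.50 E0.7945
G1 X0.00 Y29.50 E1.1562
G1 X0.00 Y0.00 E1.5242

At z = 3.24 mm: the 29×29.5 cube contributes its full rectangle; the r=9 sphere at (8, 1.5) slices to a regular 24-gon of circumradius 6.915 (√(r²−h²) with h=5.76 from center); Taking the union: the regions partially overlap (shared area 94.71 mm²), so overlapping operands fuse into one piece — 1 connected region. The outline is a single polygon with 17 vertices. Extrusion per mm of travel: 0.25 × 0.12 / (π × 0.875²) = 0.012473. Accumulating E over each segment gives final E = 1.5242.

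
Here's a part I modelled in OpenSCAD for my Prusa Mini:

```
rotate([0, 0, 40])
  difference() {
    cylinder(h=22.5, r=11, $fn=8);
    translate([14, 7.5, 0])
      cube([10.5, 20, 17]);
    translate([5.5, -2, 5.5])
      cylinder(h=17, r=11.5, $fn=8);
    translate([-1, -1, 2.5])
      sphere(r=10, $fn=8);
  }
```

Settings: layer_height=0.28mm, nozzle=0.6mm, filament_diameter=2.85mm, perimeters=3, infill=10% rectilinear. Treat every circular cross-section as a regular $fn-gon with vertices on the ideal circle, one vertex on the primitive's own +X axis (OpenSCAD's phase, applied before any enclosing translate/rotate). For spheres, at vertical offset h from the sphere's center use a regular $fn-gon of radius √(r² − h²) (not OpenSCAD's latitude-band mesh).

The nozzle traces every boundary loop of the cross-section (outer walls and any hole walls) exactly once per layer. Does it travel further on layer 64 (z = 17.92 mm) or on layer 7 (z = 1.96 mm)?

Layer 64 (z = 17.92): the r=11 cylinder gives a regular 8-gon of circumradius 11 (constant along its height) (perimeter = 2·8·11.000·sin(180°/8) = 67.35 mm); the cube at (14, 7.5) is absent (z outside [0, 17]); the r=11.5 cylinder at (5.5, -2) contributes a regular 8-gon of circumradius 11.5 (perimeter = 2·8·11.500·sin(180°/8) = 70.41 mm); the sphere at (-1, -1) does not reach this height (|z−center|=15.420 > r=10); Taking the first minus the rest: starting from the r=11 cylinder, the r=11.5 cylinder at (5.5, -2) partially overlaps it — only the 234.97 mm² overlap (of its 374.06 mm²) is removed, clipping the outline — boundary = 60.74 mm; (whole slice rotated 40° about Z — lengths, areas and connectivity unchanged). So its perimeter = 60.74 mm. Layer 7 (z = 1.96): the r=11 cylinder contributes a regular 8-gon of circumradius 11 (perimeter = 2·8·11.000·sin(180°/8) = 67.35 mm); the cube at (14, 7.5) is present — its section is the full 10.5×20 rectangle (perimeter 61.00 mm); the cylinder at (5.5, -2) is absent (z outside [5.5, 22.5]); the r=10 sphere at (-1, -1) slices to a regular 8-gon of circumradius 9.985 (√(r²−h²) with h=0.54 from center) (perimeter = 2·8·9.985·sin(180°/8) = 61.14 mm); Taking the first minus the rest: starting from the r=11 cylinder, the 10.5×20 cube at (14, 7.5) misses the remaining region (no effect); the r=10 sphere at (-1, -1) partially overlaps it — only the 276.29 mm² overlap (of its 282.02 mm²) is removed, clipping the outline — boundary = 96.45 mm; (rotated 40° about Z; rotation is an isometry so areas/perimeters/island counts are preserved). So its perimeter = 96.45 mm. Layer 7 is larger (96.45 vs 60.74 mm).

layer 7 (z = 1.96 mm)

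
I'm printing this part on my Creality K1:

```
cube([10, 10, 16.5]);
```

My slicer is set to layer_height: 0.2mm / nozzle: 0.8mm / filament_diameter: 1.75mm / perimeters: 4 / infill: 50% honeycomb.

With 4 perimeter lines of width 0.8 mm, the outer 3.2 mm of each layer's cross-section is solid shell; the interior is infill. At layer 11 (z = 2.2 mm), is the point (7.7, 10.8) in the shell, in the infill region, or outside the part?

outside

At z = 2.2 mm: the cube (footprint 10×10) is included at this height. Overall, the cross-section is a single solid region. The nearest boundary edge runs (10.00, 10.00)→(0.00, 10.00); distance from the point to it = 0.80 mm. The point is not inside any of the regions above, so it lies outside the cross-section (0.80 mm from the nearest boundary).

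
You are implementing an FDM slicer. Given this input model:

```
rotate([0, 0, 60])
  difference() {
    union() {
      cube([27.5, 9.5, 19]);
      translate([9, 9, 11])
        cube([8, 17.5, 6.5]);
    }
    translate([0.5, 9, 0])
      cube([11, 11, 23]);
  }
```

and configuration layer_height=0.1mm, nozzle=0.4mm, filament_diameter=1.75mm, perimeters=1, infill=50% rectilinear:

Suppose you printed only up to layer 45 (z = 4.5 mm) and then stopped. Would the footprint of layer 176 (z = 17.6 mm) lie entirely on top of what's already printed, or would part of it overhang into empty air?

Compare the two slices. At z = 4.5: the 27.5×9.5 cube contributes its full rectangle (area 261.25 mm²); the cube at (9, 9) is absent (z outside [11, 17.5]); Combining (union): only the 27.5×9.5 cube is present, so the union is just that shape — area = 261.25 mm²; the cube at (0.5, 9) is present — its section is the full 11×11 rectangle (area 121.00 mm²); Subtracting the remaining from the first: starting from the result so far (261.25 mm²), the 11×11 cube at (0.5, 9) partially overlaps it — only the 5.50 mm² overlap (of its 121.00 mm²) is removed, clipping the outline — area = 255.75 mm²; (whole slice rotated 60° about Z — lengths, areas and connectivity unchanged). At z = 17.6: the 27.5×9.5 cube contributes its full rectangle (area 261.25 mm²); the cube at (9, 9) is not intersected at this z (z outside [11, 17.5]); Taking the union: only the 27.5×9.5 cube is present, so the union is just that shape — area = 261.25 mm²; the cube at (0.5, 9) (footprint 11×11) is included at this height (area 121.00 mm²); After the difference (first − rest): starting from that combined region (261.25 mm²), the 11×11 cube at (0.5, 9) partially overlaps it — only the 5.50 mm² overlap (of its 121.00 mm²) is removed, clipping the outline — area = 255.75 mm²; (rotated 60° about Z; rotation is an isometry so areas/perimeters/island counts are preserved). Checking containment: the cross-section at z = 17.6 is a subset of the cross-section at z = 4.5.

entirely on top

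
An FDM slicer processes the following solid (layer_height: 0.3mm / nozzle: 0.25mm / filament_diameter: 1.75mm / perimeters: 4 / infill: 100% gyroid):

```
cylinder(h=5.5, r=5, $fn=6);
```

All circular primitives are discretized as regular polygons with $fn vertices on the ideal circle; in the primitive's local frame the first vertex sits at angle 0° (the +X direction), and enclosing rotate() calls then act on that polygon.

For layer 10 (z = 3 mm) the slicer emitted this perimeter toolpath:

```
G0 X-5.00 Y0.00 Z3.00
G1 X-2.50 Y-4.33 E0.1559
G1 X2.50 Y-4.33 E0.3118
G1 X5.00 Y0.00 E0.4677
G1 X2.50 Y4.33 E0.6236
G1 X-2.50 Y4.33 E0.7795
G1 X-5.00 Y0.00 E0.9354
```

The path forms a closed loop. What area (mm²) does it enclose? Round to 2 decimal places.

64.95 mm²

Apply the shoelace formula to the sequence of (X, Y) vertices; enclosed area = 64.95 mm².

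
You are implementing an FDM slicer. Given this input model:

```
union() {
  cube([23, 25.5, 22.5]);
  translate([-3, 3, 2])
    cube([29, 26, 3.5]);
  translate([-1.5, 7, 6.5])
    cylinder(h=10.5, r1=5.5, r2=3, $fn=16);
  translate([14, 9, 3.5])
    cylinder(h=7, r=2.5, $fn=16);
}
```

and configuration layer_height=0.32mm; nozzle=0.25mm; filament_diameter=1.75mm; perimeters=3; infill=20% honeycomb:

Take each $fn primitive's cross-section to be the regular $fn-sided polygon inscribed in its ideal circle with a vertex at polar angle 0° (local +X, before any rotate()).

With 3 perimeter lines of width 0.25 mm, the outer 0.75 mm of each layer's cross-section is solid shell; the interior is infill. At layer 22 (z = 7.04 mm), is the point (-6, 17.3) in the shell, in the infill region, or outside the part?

outside

At z = 7.04 mm: the 23×25.5 cube contributes its full rectangle; the cube at (-3, 3) is not intersected at this z (z outside [2, 5.5]); the cone at (-1.5, 7) contributes a regular 16-gon of circumradius 5.371 (interpolated between r1=5.5 and r2=3 at t=0.051); the r=2.5 cylinder at (14, 9) contributes a regular 16-gon of circumradius 2.5; Taking the union: the regions partially overlap (shared area 47.63 mm²), so overlapping operands fuse into one piece — 1 connected region. Overall, the cross-section is a single solid region. The nearest boundary edge runs (-5.30, 10.80)→(-3.56, 11.96); distance from the point to it = 5.87 mm. The point is not inside any of the regions above, so it lies outside the cross-section (5.87 mm from the nearest boundary).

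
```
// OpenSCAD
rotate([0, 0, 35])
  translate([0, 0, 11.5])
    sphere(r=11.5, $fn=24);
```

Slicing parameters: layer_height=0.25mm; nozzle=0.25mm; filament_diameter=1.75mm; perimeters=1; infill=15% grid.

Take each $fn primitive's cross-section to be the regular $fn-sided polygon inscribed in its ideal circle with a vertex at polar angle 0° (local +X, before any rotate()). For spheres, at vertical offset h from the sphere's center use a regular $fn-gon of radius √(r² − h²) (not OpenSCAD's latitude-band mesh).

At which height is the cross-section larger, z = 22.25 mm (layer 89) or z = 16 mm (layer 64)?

layer 64 (z = 16 mm)

Layer 89 (z = 22.25): the r=11.5 sphere contributes a regular 24-gon of circumradius √(11.5²−10.75²) = 4.085 (area = (24/2)·4.085²·sin(360°/24) = 51.83 mm²); (rotated 35° about Z; rotation is an isometry so areas/perimeters/island counts are preserved). So its area = 51.83 mm². Layer 64 (z = 16): the r=11.5 sphere contributes a regular 24-gon of circumradius √(11.5²−4.5²) = 10.583 (area = (24/2)·10.583²·sin(360°/24) = 347.85 mm²); (whole slice rotated 35° about Z — lengths, areas and connectivity unchanged). So its area = 347.85 mm². Layer 64 is larger (347.85 vs 51.83 mm²).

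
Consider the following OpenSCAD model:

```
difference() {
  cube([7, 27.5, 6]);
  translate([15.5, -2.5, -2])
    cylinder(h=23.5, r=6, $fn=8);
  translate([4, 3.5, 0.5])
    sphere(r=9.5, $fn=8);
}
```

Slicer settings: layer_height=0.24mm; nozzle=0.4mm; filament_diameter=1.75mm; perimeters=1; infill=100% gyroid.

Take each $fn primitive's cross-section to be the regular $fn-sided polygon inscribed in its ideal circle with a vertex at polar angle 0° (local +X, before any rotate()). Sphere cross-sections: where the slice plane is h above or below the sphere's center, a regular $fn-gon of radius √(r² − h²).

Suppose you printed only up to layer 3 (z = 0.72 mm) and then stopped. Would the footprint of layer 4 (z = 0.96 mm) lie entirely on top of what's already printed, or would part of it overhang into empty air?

Compare the two slices. At z = 0.72: the 7×27.5 cube contributes its full rectangle (area 192.50 mm²); the r=6 cylinder at (15.5, -2.5) contributes a regular 8-gon of circumradius 6 (area = (8/2)·6.000²·sin(360°/8) = 101.82 mm²); the r=9.5 sphere at (4, 3.5) contributes a regular 8-gon of circumradius √(9.5²−0.22²) = 9.497 (area = (8/2)·9.497²·sin(360°/8) = 255.13 mm²); After the difference (first − rest): starting from the 7×27.5 cube (192.50 mm²), the r=6 cylinder at (15.5, -2.5) misses the remaining region (no effect); the r=9.5 sphere at (4, 3.5) partially overlaps it — only the 85.80 mm² overlap (of its 255.13 mm²) is removed, clipping the outline — area = 106.70 mm². At z = 0.96: the 7×27.5 cube contributes its full rectangle (area 192.50 mm²); the r=6 cylinder at (15.5, -2.5) gives a regular 8-gon of circumradius 6 (constant along its height) (area = (8/2)·6.000²·sin(360°/8) = 101.82 mm²); the r=9.5 sphere at (4, 3.5) slices to a regular 8-gon of circumradius 9.489 (√(r²−h²) with h=0.46 from center) (area = (8/2)·9.489²·sin(360°/8) = 254.67 mm²); After the difference (first − rest): starting from the 7×27.5 cube (192.50 mm²), the r=6 cylinder at (15.5, -2.5) misses the remaining region (no effect); the r=9.5 sphere at (4, 3.5) partially overlaps it — only the 85.74 mm² overlap (of its 254.67 mm²) is removed, clipping the outline — area = 106.76 mm². Checking containment: the cross-section at z = 0.96 is a subset of the cross-section at z = 0.72.

entirely on top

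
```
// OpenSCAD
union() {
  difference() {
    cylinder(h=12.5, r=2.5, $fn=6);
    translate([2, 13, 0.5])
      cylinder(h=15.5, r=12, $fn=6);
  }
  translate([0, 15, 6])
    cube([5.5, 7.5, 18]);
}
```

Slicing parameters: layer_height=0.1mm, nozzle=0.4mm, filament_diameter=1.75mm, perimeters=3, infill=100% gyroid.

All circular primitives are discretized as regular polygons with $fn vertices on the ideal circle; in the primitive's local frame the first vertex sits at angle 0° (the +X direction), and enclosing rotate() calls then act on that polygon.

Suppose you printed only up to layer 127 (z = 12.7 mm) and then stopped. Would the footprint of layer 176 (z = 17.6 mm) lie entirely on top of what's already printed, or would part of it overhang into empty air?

entirely on top

Compare the two slices. At z = 12.7: the cylinder is not intersected at this z (z outside [0, 12.5]); the cylinder at (2, 13): section is a regular 6-gon, circumradius r=12 (area = (6/2)·12.000²·sin(360°/6) = 374.12 mm²); Taking the first minus the rest: the first operand is absent here, so nothing remains; the 5.5×7.5 cube at (0, 15) contributes its full rectangle (area 41.25 mm²); Combining (union): only the 5.5×7.5 cube at (0, 15) is present, so the union is just that shape — area = 41.25 mm². At z = 17.6: the cylinder is not intersected at this z (z outside [0, 12.5]); the cylinder at (2, 13) is absent (z outside [0.5, 16]); Taking the first minus the rest: the first operand is absent here, so nothing remains; the 5.5×7.5 cube at (0, 15) contributes its full rectangle (area 41.25 mm²); Combining (union): only the 5.5×7.5 cube at (0, 15) is present, so the union is just that shape — area = 41.25 mm². Checking containment: the cross-section at z = 17.6 is a subset of the cross-section at z = 12.7.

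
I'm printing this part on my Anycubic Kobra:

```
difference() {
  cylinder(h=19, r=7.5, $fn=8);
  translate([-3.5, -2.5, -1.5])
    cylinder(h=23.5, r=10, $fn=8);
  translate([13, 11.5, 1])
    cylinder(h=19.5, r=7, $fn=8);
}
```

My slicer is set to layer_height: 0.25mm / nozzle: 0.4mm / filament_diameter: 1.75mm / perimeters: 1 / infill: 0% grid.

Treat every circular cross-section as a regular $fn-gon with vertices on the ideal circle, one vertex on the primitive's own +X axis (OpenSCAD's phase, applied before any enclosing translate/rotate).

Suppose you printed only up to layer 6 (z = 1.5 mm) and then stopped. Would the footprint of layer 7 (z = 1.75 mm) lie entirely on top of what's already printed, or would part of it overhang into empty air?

Compare the two slices. At z = 1.5: the r=7.5 cylinder gives a regular 8-gon of circumradius 7.5 (constant along its height) (area = (8/2)·7.500²·sin(360°/8) = 159.10 mm²); the r=10 cylinder at (-3.5, -2.5) contributes a regular 8-gon of circumradius 10 (area = (8/2)·10.000²·sin(360°/8) = 282.84 mm²); the cylinder at (13, 11.5): section is a regular 8-gon, circumradius r=7 (area = (8/2)·7.000²·sin(360°/8) = 138.59 mm²); Subtracting the remaining from the first: starting from the r=7.5 cylinder (159.10 mm²), the r=10 cylinder at (-3.5, -2.5) partially overlaps it — only the 138.85 mm² overlap (of its 282.84 mm²) is removed, clipping the outline; the r=7 cylinder at (13, 11.5) misses the remaining region (no effect) — area = 20.25 mm². At z = 1.75: the r=7.5 cylinder gives a regular 8-gon of circumradius 7.5 (constant along its height) (area = (8/2)·7.500²·sin(360°/8) = 159.10 mm²); the r=10 cylinder at (-3.5, -2.5) contributes a regular 8-gon of circumradius 10 (area = (8/2)·10.000²·sin(360°/8) = 282.84 mm²); the r=7 cylinder at (13, 11.5) contributes a regular 8-gon of circumradius 7 (area = (8/2)·7.000²·sin(360°/8) = 138.59 mm²); Subtracting the remaining from the first: starting from the r=7.5 cylinder (159.10 mm²), the r=10 cylinder at (-3.5, -2.5) partially overlaps it — only the 138.85 mm² overlap (of its 282.84 mm²) is removed, clipping the outline; the r=7 cylinder at (13, 11.5) misses the remaining region (no effect) — area = 20.25 mm². Checking containment: the cross-section at z = 1.75 is a subset of the cross-section at z = 1.5.

entirely on top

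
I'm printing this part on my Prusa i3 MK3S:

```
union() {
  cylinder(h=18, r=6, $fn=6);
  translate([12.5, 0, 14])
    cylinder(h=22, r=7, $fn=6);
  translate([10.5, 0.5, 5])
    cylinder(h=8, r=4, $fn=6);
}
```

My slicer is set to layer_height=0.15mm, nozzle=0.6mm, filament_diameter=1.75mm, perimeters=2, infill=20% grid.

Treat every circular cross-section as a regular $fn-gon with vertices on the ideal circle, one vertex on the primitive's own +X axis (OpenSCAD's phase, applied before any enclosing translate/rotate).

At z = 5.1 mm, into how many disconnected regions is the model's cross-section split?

2

At z = 5.1 mm: the r=6 cylinder gives a regular 6-gon of circumradius 6 (constant along its height); the cylinder at (12.5, 0) is not intersected at this z (z outside [14, 36]); the r=4 cylinder at (10.5, 0.5) contributes a regular 6-gon of circumradius 4; Merging all regions: the 2 present regions are separate (no shared area or edge), so areas and boundary lengths simply add and each stays a separate island — 2 connected regions. The result has 2 disconnected regions.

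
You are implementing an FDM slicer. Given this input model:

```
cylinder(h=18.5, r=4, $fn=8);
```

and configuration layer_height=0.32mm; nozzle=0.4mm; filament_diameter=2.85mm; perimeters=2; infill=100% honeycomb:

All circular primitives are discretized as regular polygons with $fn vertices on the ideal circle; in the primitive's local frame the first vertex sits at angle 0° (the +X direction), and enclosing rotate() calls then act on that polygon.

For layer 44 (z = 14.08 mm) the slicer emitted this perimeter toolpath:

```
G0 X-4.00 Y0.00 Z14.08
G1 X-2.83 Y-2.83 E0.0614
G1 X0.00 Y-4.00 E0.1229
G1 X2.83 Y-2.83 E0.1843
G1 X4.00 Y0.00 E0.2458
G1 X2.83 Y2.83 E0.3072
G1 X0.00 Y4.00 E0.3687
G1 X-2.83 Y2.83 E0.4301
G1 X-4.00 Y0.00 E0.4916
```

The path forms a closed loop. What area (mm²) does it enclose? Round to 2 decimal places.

Apply the shoelace formula to the sequence of (X, Y) vertices; enclosed area = 45.28 mm².

45.28 mm²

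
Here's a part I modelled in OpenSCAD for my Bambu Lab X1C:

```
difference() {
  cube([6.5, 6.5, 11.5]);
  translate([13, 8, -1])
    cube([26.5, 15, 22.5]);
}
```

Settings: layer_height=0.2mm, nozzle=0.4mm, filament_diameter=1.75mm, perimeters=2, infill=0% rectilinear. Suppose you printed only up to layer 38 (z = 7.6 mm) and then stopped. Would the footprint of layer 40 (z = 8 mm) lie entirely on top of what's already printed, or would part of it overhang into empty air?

entirely on top

Compare the two slices. At z = 7.6: the cube is present — its section is the full 6.5×6.5 rectangle (area 42.25 mm²); the 26.5×15 cube at (13, 8) contributes its full rectangle (area 397.50 mm²); Subtracting the remaining from the first: starting from the 6.5×6.5 cube (42.25 mm²), the 26.5×15 cube at (13, 8) misses the remaining region (no effect) — area = 42.25 mm². At z = 8: the cube (footprint 6.5×6.5) is included at this height (area 42.25 mm²); the 26.5×15 cube at (13, 8) contributes its full rectangle (area 397.50 mm²); After the difference (first − rest): starting from the 6.5×6.5 cube (42.25 mm²), the 26.5×15 cube at (13, 8) misses the remaining region (no effect) — area = 42.25 mm². Checking containment: the cross-section at z = 8 is a subset of the cross-section at z = 7.6.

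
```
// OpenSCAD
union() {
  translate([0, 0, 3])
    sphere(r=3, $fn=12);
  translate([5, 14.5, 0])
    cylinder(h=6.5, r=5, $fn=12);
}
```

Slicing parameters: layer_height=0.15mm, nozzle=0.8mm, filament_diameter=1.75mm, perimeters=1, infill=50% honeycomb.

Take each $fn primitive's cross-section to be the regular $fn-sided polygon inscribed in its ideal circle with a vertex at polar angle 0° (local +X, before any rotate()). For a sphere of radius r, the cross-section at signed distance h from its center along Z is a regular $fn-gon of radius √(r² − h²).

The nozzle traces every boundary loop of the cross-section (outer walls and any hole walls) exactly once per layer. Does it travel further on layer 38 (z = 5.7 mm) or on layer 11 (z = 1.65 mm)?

layer 11 (z = 1.65 mm)

Layer 38 (z = 5.7): the r=3 sphere slices to a regular 12-gon of circumradius 1.308 (√(r²−h²) with h=2.7 from center) (perimeter = 2·12·1.308·sin(180°/12) = 8.12 mm); the cylinder at (5, 14.5): section is a regular 12-gon, circumradius r=5 (perimeter = 2·12·5.000·sin(180°/12) = 31.06 mm); Combining (union): the 2 present regions are separate (no shared area or edge), so areas and boundary lengths simply add and each stays a separate island — boundary = 39.18 mm. So its perimeter = 39.18 mm. Layer 11 (z = 1.65): the r=3 sphere contributes a regular 12-gon of circumradius √(3²−1.35²) = 2.679 (perimeter = 2·12·2.679·sin(180°/12) = 16.64 mm); the r=5 cylinder at (5, 14.5) gives a regular 12-gon of circumradius 5 (constant along its height) (perimeter = 2·12·5.000·sin(180°/12) = 31.06 mm); Merging all regions: the 2 present regions are separate (no shared area or edge), so areas and boundary lengths simply add and each stays a separate island — boundary = 47.70 mm. So its perimeter = 47.70 mm. Layer 11 is larger (47.70 vs 39.18 mm).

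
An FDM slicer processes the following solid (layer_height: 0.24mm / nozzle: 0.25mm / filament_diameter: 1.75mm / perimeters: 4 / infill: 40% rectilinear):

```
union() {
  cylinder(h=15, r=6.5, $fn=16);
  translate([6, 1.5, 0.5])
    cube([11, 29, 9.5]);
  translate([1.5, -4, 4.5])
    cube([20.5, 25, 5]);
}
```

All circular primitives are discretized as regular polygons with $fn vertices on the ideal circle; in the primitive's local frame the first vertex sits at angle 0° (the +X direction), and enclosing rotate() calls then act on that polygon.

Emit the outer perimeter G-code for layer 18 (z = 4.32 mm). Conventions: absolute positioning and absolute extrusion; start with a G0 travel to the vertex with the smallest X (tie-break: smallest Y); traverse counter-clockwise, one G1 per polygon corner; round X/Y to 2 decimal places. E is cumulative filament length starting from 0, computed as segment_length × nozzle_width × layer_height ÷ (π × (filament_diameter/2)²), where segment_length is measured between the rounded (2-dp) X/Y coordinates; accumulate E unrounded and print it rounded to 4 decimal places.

At z = 4.32 mm: the r=6.5 cylinder gives a regular 16-gon of circumradius 6.5 (constant along its height); the cube at (6, 1.5) is present — its section is the full 11×29 rectangle; the cube at (1.5, -4) is not intersected at this z (z outside [4.5, 9.5]); Merging all regions: the regions partially overlap (shared area 0.10 mm²), so overlapping operands fuse into one piece — 1 connected region. The outline is a single polygon with 20 vertices. Extrusion per mm of travel: 0.25 × 0.24 / (π × 0.875²) = 0.024945. Accumulating E over each segment gives final E = 2.9531.

G0 X-6.50 Y0.00 Z4.32
G1 X-6.01 Y-2.49 E0.0633
G1 X-4.60 Y-4.60 E0.1266
G1 X-2.49 Y-6.01 E0.1899
G1 X0.00 Y-6.50 E0.2532
G1 X2.49 Y-6.01 E0.3165
G1 X4.60 Y-4.60 E0.3798
G1 X6.01 Y-2.49 E0.4431
G1 X6.50 Y0.00 E0.5064
G1 X6.20 Y1.50 E0.5446
G1 X17.00 Y1.50 E0.8140
G1 X17.00 Y30.50 E1.5374
G1 X6.00 Y30.50 E1.8118
G1 X6.00 Y2.50 E2.5103
G1 X4.60 Y4.60 E2.5732
G1 X2.49 Y6.01 E2.6365
G1 X0.00 Y6.50 E2.6998
G1 X-2.49 Y6.01 E2.7631
G1 X-4.60 Y4.60 E2.8264
G1 X-6.01 Y2.49 E2.8898
G1 X-6.50 Y0.00 E2.9531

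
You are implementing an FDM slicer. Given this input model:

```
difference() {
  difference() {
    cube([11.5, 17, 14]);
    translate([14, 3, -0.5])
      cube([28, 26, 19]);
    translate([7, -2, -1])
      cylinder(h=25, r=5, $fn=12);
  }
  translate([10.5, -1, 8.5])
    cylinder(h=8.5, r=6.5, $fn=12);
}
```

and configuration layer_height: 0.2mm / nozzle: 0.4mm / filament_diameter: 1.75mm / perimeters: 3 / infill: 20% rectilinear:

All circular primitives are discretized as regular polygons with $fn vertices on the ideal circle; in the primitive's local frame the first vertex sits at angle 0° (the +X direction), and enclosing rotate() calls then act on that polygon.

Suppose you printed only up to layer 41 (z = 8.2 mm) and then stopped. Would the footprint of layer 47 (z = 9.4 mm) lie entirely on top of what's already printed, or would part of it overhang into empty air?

entirely on top

Compare the two slices. At z = 8.2: the cube is present — its section is the full 11.5×17 rectangle (area 195.50 mm²); the cube at (14, 3) (footprint 28×26) is included at this height (area 728.00 mm²); the r=5 cylinder at (7, -2) contributes a regular 12-gon of circumradius 5 (area = (12/2)·5.000²·sin(360°/12) = 75.00 mm²); After the difference (first − rest): starting from the 11.5×17 cube (195.50 mm²), the 28×26 cube at (14, 3) misses the remaining region (no effect); the r=5 cylinder at (7, -2) partially overlaps it — only the 18.57 mm² overlap (of its 75.00 mm²) is removed, clipping the outline — area = 176.93 mm²; the cylinder at (10.5, -1) is not intersected at this z (z outside [8.5, 17]); Subtracting the remaining from the first: none of the subtracted shapes is present at this height, so that combined region is unchanged — area = 176.93 mm². At z = 9.4: the 11.5×17 cube contributes its full rectangle (area 195.50 mm²); the 28×26 cube at (14, 3) contributes its full rectangle (area 728.00 mm²); the r=5 cylinder at (7, -2) contributes a regular 12-gon of circumradius 5 (area = (12/2)·5.000²·sin(360°/12) = 75.00 mm²); After the difference (first − rest): starting from the 11.5×17 cube (195.50 mm²), the 28×26 cube at (14, 3) misses the remaining region (no effect); the r=5 cylinder at (7, -2) partially overlaps it — only the 18.57 mm² overlap (of its 75.00 mm²) is removed, clipping the outline — area = 176.93 mm²; the r=6.5 cylinder at (10.5, -1) contributes a regular 12-gon of circumradius 6.5 (area = (12/2)·6.500²·sin(360°/12) = 126.75 mm²); After the difference (first − rest): starting from that combined region (176.93 mm²), the r=6.5 cylinder at (10.5, -1) partially overlaps it — only the 14.97 mm² overlap (of its 126.75 mm²) is removed, clipping the outline — area = 161.96 mm². Checking containment: the cross-section at z = 9.4 is a subset of the cross-section at z = 8.2.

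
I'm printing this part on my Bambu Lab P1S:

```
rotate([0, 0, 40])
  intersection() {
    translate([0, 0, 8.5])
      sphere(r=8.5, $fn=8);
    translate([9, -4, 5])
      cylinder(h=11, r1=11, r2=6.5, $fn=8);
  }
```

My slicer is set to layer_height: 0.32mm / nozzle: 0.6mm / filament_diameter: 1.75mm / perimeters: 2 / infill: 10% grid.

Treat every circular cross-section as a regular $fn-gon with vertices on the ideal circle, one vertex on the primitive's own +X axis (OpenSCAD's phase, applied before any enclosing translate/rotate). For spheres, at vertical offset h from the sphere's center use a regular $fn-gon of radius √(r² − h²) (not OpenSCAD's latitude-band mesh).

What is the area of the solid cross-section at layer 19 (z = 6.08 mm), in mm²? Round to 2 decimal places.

At z = 6.08 mm: the sphere: section is a regular 8-gon, circumradius = √(r²−h²) = √(8.5²−2.42²) = 8.148 (area = (8/2)·8.148²·sin(360°/8) = 187.79 mm²); the cone at (9, -4) contributes a regular 8-gon of circumradius 10.558 (interpolated between r1=11 and r2=6.5 at t=0.098) (area = (8/2)·10.558²·sin(360°/8) = 315.30 mm²); Keeping only the common overlap: the cone at (9, -4) partially overlaps the r=8.5 sphere; clipping to the common part keeps 80.43 mm² — area = 80.43 mm²; (whole slice rotated 40° about Z — lengths, areas and connectivity unchanged). Overall, the cross-section is a single solid region. Net area = 80.43 mm².

80.43 mm²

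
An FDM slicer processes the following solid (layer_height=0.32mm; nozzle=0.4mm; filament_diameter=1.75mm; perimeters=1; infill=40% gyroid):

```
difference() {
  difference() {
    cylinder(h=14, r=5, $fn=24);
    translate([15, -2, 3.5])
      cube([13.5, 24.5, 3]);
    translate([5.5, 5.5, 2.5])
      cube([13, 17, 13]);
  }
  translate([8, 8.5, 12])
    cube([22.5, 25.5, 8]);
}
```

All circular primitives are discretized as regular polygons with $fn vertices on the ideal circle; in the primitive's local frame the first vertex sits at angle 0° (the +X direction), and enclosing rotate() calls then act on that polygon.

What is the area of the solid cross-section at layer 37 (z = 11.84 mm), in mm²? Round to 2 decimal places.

77.65 mm²

At z = 11.84 mm: the r=5 cylinder gives a regular 24-gon of circumradius 5 (constant along its height) (area = (24/2)·5.000²·sin(360°/24) = 77.65 mm²); the cube at (15, -2) is not intersected at this z (z outside [3.5, 6.5]); the cube at (5.5, 5.5) (footprint 13×17) is included at this height (area 221.00 mm²); Taking the first minus the rest: starting from the r=5 cylinder (77.65 mm²), the 13×17 cube at (5.5, 5.5) misses the remaining region (no effect) — area = 77.65 mm²; the cube at (8, 8.5) is absent (z outside [12, 20]); Taking the first minus the rest: none of the subtracted shapes is present at this height, so that combined region is unchanged — area = 77.65 mm². Overall, the cross-section is a single solid region. Net area = 77.65 mm².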